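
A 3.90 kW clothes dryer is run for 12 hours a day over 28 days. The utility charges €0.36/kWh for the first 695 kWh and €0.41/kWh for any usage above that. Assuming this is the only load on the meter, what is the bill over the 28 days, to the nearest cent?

€502.51

Runtime = 12 h/day × 28 days = 336 h
Energy = 3.9 kW × 336 h = 1310.4 kWh
Tier 1 (0–695 kWh): 695 × €0.36 = €250.2
Above 695 kWh: 615.4 × €0.41 = €252.314
Bill = €502.51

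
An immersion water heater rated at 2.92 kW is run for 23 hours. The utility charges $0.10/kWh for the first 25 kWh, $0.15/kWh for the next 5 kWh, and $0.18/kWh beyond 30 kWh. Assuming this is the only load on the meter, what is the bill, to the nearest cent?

$9.94

Energy = 2.92 kW × 23 h = 67.16 kWh
Tier 1 (0–25 kWh): 25 × $0.10 = $2.5
Tier 2 (25–30 kWh): 5 × $0.15 = $0.75
Above 30 kWh: 37.16 × $0.18 = $6.6888
Bill = $9.94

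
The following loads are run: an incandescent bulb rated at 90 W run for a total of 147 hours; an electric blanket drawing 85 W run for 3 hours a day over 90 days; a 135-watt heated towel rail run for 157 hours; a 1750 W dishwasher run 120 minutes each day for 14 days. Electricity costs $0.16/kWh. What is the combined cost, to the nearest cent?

$17.02

incandescent bulb: 0.09 kW × 147 h = 13.23 kWh
electric blanket: Runtime = 3 h/day × 90 days = 270 h
electric blanket: 0.085 kW × 270 h = 22.95 kWh
heated towel rail: 0.135 kW × 157 h = 21.195 kWh
dishwasher: Runtime = 120 min × 14 = 1680 min = 28 h
dishwasher: 1.75 kW × 28 h = 49 kWh
Total energy = 106.375 kWh
Cost = 106.375 × $0.16 = $17.02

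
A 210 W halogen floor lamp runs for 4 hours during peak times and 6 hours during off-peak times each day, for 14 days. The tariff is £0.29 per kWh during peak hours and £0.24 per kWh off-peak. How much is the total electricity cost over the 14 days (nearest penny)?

£7.64

Peak energy = 0.21 kW × 4 h × 14 = 11.76 kWh
Off-peak energy = 0.21 kW × 6 h × 14 = 17.64 kWh
Cost = 11.76 × £0.29 + 17.64 × £0.24 = £3.4104 + £4.2336 = £7.64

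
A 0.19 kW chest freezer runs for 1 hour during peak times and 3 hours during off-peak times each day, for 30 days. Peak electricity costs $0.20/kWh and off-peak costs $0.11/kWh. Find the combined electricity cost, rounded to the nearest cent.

$3.02

Peak energy = 0.19 kW × 1 h × 30 = 5.7 kWh
Off-peak energy = 0.19 kW × 3 h × 30 = 17.1 kWh
Cost = 5.7 × $0.20 + 17.1 × $0.11 = $1.14 + $1.881 = $3.02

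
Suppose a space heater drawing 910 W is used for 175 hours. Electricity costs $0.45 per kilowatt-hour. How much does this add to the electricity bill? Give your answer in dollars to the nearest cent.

$71.66

Energy = 0.91 kW × 175 h = 159.25 kWh
Cost = 159.25 kWh × $0.45/kWh = $71.66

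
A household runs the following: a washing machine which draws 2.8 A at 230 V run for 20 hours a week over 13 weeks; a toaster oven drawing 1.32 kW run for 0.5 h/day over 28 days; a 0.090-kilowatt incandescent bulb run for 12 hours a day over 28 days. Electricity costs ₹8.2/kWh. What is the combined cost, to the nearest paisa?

washing machine: Power = 2.8 A × 230 V = 644 W = 0.644 kW
washing machine: Runtime = 20 h/week × 13 weeks = 260 h
washing machine: 0.644 kW × 260 h = 167.44 kWh
toaster oven: Runtime = 0.5 h/day × 28 days = 14 h
toaster oven: 1.32 kW × 14 h = 18.48 kWh
incandescent bulb: Runtime = 12 h/day × 28 days = 336 h
incandescent bulb: 0.09 kW × 336 h = 30.24 kWh
Total energy = 216.16 kWh
Cost = 216.16 × ₹8.2 = ₹1772.51

₹1772.51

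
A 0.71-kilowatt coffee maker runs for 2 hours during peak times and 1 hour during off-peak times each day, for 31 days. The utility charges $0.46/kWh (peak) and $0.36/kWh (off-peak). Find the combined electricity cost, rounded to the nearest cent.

Peak energy = 0.71 kW × 2 h × 31 = 44.02 kWh
Off-peak energy = 0.71 kW × 1 h × 31 = 22.01 kWh
Cost = 44.02 × $0.46 + 22.01 × $0.36 = $20.2492 + $7.9236 = $28.17

$28.17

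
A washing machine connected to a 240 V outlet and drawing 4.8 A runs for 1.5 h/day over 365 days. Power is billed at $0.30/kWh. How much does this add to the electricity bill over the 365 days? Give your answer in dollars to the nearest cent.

Power = 4.8 A × 240 V = 1152 W = 1.152 kW
Runtime = 1.5 h/day × 365 days = 547.5 h
Energy = 1.152 kW × 547.5 h = 630.72 kWh
Cost = 630.72 kWh × $0.30/kWh = $189.22

$189.22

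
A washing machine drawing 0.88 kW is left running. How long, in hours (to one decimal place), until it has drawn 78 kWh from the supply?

Hours = 78 kWh ÷ 0.88 kW = 88.6 h

88.6 h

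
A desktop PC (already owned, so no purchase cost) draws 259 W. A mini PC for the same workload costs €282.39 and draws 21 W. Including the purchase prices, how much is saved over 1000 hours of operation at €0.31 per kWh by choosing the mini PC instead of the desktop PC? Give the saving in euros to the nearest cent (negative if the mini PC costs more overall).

desktop PC: €0.00 + (259/1000) kW × 1000 h × €0.31 = €0.00 + €80.29 = €80.29
mini PC: €282.39 + (21/1000) kW × 1000 h × €0.31 = €282.39 + €6.51 = €288.9
Saving = €80.29 − €288.9 = −€208.61

-€208.61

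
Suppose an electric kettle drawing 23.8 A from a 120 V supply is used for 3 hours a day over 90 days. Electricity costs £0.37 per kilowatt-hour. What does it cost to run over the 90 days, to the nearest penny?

£285.31

Power = 23.8 A × 120 V = 2856 W = 2.856 kW
Runtime = 3 h/day × 90 days = 270 h
Energy = 2.856 kW × 270 h = 771.12 kWh
Cost = 771.12 kWh × £0.37/kWh = £285.31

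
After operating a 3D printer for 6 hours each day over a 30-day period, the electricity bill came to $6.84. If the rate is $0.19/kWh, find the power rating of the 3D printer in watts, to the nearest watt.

200 W

Energy = $6.84 ÷ $0.19/kWh = 36 kWh
Runtime = 6 h/day × 30 days = 180 h
Power = 36 kWh ÷ 180 h = 0.2 kW = 200 W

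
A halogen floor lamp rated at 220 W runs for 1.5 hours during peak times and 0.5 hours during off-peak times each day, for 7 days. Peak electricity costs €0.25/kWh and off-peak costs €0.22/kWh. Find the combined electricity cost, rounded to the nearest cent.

Peak energy = 0.22 kW × 1.5 h × 7 = 2.31 kWh
Off-peak energy = 0.22 kW × 0.5 h × 7 = 0.77 kWh
Cost = 2.31 × €0.25 + 0.77 × €0.22 = €0.5775 + €0.1694 = €0.75

€0.75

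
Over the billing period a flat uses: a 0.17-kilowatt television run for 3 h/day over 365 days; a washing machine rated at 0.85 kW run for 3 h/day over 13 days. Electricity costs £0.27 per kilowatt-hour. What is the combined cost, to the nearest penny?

£59.21

television: Runtime = 3 h/day × 365 days = 1095 h
television: 0.17 kW × 1095 h = 186.15 kWh
washing machine: Runtime = 3 h/day × 13 days = 39 h
washing machine: 0.85 kW × 39 h = 33.15 kWh
Total energy = 219.3 kWh
Cost = 219.3 × £0.27 = £59.21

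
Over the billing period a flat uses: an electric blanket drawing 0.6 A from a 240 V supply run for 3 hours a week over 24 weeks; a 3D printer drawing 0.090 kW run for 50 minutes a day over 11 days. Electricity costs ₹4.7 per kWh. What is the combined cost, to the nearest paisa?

₹52.61

electric blanket: Power = 0.6 A × 240 V = 144 W = 0.144 kW
electric blanket: Runtime = 3 h/week × 24 weeks = 72 h
electric blanket: 0.144 kW × 72 h = 10.368 kWh
3D printer: Runtime = 50 min × 11 = 550 min = 9.166666… h
3D printer: 0.09 kW × 9.166666… h = 0.825 kWh
Total energy = 11.193 kWh
Cost = 11.193 × ₹4.7 = ₹52.61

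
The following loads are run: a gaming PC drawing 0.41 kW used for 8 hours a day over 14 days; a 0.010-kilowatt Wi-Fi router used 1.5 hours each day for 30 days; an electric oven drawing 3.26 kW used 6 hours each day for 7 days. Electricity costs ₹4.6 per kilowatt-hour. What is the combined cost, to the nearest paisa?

₹843.13

gaming PC: Runtime = 8 h/day × 14 days = 112 h
gaming PC: 0.41 kW × 112 h = 45.92 kWh
Wi-Fi router: Runtime = 1.5 h/day × 30 days = 45 h
Wi-Fi router: 0.01 kW × 45 h = 0.45 kWh
electric oven: Runtime = 6 h/day × 7 days = 42 h
electric oven: 3.26 kW × 42 h = 136.92 kWh
Total energy = 183.29 kWh
Cost = 183.29 × ₹4.6 = ₹843.13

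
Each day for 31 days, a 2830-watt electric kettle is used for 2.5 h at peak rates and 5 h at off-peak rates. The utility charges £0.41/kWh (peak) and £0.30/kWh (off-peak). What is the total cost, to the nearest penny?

£221.52

Peak energy = 2.83 kW × 2.5 h × 31 = 219.325 kWh
Off-peak energy = 2.83 kW × 5 h × 31 = 438.65 kWh
Cost = 219.325 × £0.41 + 438.65 × £0.30 = £89.92325 + £131.595 = £221.52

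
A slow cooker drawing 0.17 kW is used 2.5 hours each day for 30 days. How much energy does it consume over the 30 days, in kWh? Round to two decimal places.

Runtime = 2.5 h/day × 30 days = 75 h
Energy = 0.17 kW × 75 h = 12.75 kWh

12.75 kWh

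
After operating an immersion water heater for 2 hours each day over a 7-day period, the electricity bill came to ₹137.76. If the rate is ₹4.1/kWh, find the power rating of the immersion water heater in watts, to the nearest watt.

Energy = ₹137.76 ÷ ₹4.1/kWh = 33.6 kWh
Runtime = 2 h/day × 7 days = 14 h
Power = 33.6 kWh ÷ 14 h = 2.4 kW = 2400 W

2400 W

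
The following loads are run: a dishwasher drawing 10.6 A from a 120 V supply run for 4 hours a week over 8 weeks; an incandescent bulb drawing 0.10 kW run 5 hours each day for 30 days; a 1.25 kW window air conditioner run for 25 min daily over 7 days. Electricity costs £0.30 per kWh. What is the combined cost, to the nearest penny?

£17.80

dishwasher: Power = 10.6 A × 120 V = 1272 W = 1.272 kW
dishwasher: Runtime = 4 h/week × 8 weeks = 32 h
dishwasher: 1.272 kW × 32 h = 40.704 kWh
incandescent bulb: Runtime = 5 h/day × 30 days = 150 h
incandescent bulb: 0.1 kW × 150 h = 15 kWh
window air conditioner: Runtime = 25 min × 7 = 175 min = 2.916666… h
window air conditioner: 1.25 kW × 2.916666… h = 3.645833… kWh
Total energy = 59.349833… kWh
Cost = 59.349833… × £0.30 = £17.80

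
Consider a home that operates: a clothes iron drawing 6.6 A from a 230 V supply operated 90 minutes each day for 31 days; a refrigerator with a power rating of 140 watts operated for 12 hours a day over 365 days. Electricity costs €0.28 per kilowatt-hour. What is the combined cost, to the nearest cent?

€191.46

clothes iron: Power = 6.6 A × 230 V = 1518 W = 1.518 kW
clothes iron: Runtime = 90 min × 31 = 2790 min = 46.5 h
clothes iron: 1.518 kW × 46.5 h = 70.587 kWh
refrigerator: Runtime = 12 h/day × 365 days = 4380 h
refrigerator: 0.14 kW × 4380 h = 613.2 kWh
Total energy = 683.787 kWh
Cost = 683.787 × €0.28 = €191.46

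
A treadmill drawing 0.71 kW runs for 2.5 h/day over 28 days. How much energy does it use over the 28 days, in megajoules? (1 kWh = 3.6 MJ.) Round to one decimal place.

178.9 MJ

Runtime = 2.5 h/day × 28 days = 70 h
Energy = 0.71 kW × 70 h = 49.7 kWh
= 49.7 × 3.6 MJ = 178.9 MJ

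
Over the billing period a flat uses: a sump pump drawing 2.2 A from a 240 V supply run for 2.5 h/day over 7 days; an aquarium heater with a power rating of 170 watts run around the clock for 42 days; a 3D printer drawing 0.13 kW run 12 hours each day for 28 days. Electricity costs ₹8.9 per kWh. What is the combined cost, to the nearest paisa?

₹1996.09

sump pump: Power = 2.2 A × 240 V = 528 W = 0.528 kW
sump pump: Runtime = 2.5 h/day × 7 days = 17.5 h
sump pump: 0.528 kW × 17.5 h = 9.24 kWh
aquarium heater: Runtime = 24 h × 42 = 1008 h
aquarium heater: 0.17 kW × 1008 h = 171.36 kWh
3D printer: Runtime = 12 h/day × 28 days = 336 h
3D printer: 0.13 kW × 336 h = 43.68 kWh
Total energy = 224.28 kWh
Cost = 224.28 × ₹8.9 = ₹1996.09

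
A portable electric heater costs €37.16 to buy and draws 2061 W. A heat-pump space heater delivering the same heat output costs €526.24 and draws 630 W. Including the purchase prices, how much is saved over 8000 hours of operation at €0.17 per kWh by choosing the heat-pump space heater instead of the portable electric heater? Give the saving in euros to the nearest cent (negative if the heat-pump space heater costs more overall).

portable electric heater: €37.16 + (2061/1000) kW × 8000 h × €0.17 = €37.16 + €2802.96 = €2840.12
heat-pump space heater: €526.24 + (630/1000) kW × 8000 h × €0.17 = €526.24 + €856.8 = €1383.04
Saving = €2840.12 − €1383.04 = €1457.08

€1457.08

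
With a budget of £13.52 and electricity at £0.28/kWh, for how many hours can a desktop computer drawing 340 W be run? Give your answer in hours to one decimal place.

142.0 h

Energy available = £13.52 ÷ £0.28/kWh = 48.2857 kWh
Hours = 48.2857 kWh ÷ 0.34 kW = 142.0 h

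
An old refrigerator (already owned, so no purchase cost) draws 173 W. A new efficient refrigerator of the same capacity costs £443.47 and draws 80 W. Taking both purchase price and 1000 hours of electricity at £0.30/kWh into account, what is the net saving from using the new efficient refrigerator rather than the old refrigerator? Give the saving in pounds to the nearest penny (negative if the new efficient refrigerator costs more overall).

old refrigerator: £0.00 + (173/1000) kW × 1000 h × £0.30 = £0.00 + £51.9 = £51.9
new efficient refrigerator: £443.47 + (80/1000) kW × 1000 h × £0.30 = £443.47 + £24 = £467.47
Saving = £51.9 − £467.47 = −£415.57

-£415.57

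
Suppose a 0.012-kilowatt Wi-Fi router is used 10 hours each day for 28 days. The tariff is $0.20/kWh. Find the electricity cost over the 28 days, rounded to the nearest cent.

Runtime = 10 h/day × 28 days = 280 h
Energy = 0.012 kW × 280 h = 3.36 kWh
Cost = 3.36 kWh × $0.20/kWh = $0.67

$0.67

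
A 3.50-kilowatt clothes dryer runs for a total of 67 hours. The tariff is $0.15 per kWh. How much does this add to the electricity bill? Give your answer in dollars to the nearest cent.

$35.18

Energy = 3.5 kW × 67 h = 234.5 kWh
Cost = 234.5 kWh × $0.15/kWh = $35.18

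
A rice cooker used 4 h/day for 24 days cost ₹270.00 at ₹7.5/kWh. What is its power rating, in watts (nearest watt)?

375 W

Energy = ₹270.00 ÷ ₹7.5/kWh = 36 kWh
Runtime = 4 h/day × 24 days = 96 h
Power = 36 kWh ÷ 96 h = 0.375 kW = 375 W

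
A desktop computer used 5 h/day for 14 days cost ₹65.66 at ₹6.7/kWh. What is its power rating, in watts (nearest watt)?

140 W

Energy = ₹65.66 ÷ ₹6.7/kWh = 9.8 kWh
Runtime = 5 h/day × 14 days = 70 h
Power = 9.8 kWh ÷ 70 h = 0.14 kW = 140 W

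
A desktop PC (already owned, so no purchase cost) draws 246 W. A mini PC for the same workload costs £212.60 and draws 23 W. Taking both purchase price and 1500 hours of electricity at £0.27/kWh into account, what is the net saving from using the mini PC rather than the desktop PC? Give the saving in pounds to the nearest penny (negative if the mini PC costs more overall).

desktop PC: £0.00 + (246/1000) kW × 1500 h × £0.27 = £0.00 + £99.63 = £99.63
mini PC: £212.60 + (23/1000) kW × 1500 h × £0.27 = £212.60 + £9.315 = £221.915
Saving = £99.63 − £221.915 = −£122.285 → -£122.29

-£122.29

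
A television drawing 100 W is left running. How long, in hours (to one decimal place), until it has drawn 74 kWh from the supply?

Hours = 74 kWh ÷ 0.1 kW = 740.0 h

740.0 h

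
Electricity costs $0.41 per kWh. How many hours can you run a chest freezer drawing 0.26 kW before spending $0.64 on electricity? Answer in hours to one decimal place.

6.0 h

Energy available = $0.64 ÷ $0.41/kWh = 1.561 kWh
Hours = 1.561 kWh ÷ 0.26 kW = 6.0 h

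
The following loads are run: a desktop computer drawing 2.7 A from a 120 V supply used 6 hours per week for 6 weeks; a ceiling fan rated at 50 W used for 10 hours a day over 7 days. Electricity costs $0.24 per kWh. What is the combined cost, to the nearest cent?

$3.64

desktop computer: Power = 2.7 A × 120 V = 324 W = 0.324 kW
desktop computer: Runtime = 6 h/week × 6 weeks = 36 h
desktop computer: 0.324 kW × 36 h = 11.664 kWh
ceiling fan: Runtime = 10 h/day × 7 days = 70 h
ceiling fan: 0.05 kW × 70 h = 3.5 kWh
Total energy = 15.164 kWh
Cost = 15.164 × $0.24 = $3.64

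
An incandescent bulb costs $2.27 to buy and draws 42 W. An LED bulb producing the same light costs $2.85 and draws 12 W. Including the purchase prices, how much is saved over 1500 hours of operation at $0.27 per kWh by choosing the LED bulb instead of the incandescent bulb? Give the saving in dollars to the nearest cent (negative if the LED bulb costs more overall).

$11.57

incandescent bulb: $2.27 + (42/1000) kW × 1500 h × $0.27 = $2.27 + $17.01 = $19.28
LED bulb: $2.85 + (12/1000) kW × 1500 h × $0.27 = $2.85 + $4.86 = $7.71
Saving = $19.28 − $7.71 = $11.57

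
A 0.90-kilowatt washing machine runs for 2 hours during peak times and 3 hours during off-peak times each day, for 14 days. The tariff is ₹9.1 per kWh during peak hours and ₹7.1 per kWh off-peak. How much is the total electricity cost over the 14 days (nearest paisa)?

₹497.70

Peak energy = 0.9 kW × 2 h × 14 = 25.2 kWh
Off-peak energy = 0.9 kW × 3 h × 14 = 37.8 kWh
Cost = 25.2 × ₹9.1 + 37.8 × ₹7.1 = ₹229.32 + ₹268.38 = ₹497.70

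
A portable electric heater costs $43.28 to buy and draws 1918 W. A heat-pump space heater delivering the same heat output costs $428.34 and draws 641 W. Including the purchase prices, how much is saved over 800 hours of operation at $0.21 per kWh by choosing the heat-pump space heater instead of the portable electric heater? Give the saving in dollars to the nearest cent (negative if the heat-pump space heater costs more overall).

-$170.52

portable electric heater: $43.28 + (1918/1000) kW × 800 h × $0.21 = $43.28 + $322.224 = $365.504
heat-pump space heater: $428.34 + (641/1000) kW × 800 h × $0.21 = $428.34 + $107.688 = $536.028
Saving = $365.504 − $536.028 = −$170.524 → -$170.52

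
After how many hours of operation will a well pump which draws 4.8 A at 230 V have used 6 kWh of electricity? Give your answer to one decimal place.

Power = 4.8 A × 230 V = 1104 W = 1.104 kW
Hours = 6 kWh ÷ 1.104 kW = 5.4 h

5.4 h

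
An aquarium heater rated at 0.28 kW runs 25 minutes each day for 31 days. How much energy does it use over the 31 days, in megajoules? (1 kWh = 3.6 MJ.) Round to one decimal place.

Runtime = 25 min × 31 = 775 min = 12.916666… h
Energy = 0.28 kW × 12.916666… h = 3.616666… kWh
= 3.616666… × 3.6 MJ = 13.0 MJ

13.0 MJ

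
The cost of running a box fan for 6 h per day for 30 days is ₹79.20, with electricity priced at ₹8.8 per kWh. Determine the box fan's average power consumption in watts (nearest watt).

Energy = ₹79.20 ÷ ₹8.8/kWh = 9 kWh
Runtime = 6 h/day × 30 days = 180 h
Power = 9 kWh ÷ 180 h = 0.05 kW = 50 W

50 W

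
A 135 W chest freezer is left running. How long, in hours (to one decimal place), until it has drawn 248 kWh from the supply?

1837.0 h

Hours = 248 kWh ÷ 0.135 kW = 1837.0 h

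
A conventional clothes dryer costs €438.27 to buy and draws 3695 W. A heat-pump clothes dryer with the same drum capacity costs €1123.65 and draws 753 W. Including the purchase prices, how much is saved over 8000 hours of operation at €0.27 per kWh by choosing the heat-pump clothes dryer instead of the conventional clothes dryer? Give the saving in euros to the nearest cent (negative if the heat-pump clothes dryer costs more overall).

€5669.34

conventional clothes dryer: €438.27 + (3695/1000) kW × 8000 h × €0.27 = €438.27 + €7981.2 = €8419.47
heat-pump clothes dryer: €1123.65 + (753/1000) kW × 8000 h × €0.27 = €1123.65 + €1626.48 = €2750.13
Saving = €8419.47 − €2750.13 = €5669.34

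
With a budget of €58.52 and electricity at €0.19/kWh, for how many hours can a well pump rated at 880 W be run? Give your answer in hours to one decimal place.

Energy available = €58.52 ÷ €0.19/kWh = 308 kWh
Hours = 308 kWh ÷ 0.88 kW = 350.0 h

350.0 h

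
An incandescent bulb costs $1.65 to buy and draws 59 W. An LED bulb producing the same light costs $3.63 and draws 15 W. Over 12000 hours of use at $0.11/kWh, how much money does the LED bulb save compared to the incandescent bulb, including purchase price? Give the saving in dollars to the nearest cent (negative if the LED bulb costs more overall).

incandescent bulb: $1.65 + (59/1000) kW × 12000 h × $0.11 = $1.65 + $77.88 = $79.53
LED bulb: $3.63 + (15/1000) kW × 12000 h × $0.11 = $3.63 + $19.8 = $23.43
Saving = $79.53 − $23.43 = $56.1

$56.10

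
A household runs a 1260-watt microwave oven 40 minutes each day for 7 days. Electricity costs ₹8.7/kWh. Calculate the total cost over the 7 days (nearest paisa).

₹51.16

Runtime = 40 min × 7 = 280 min = 4.666666… h
Energy = 1.26 kW × 4.666666… h = 5.88 kWh
Cost = 5.88 kWh × ₹8.7/kWh = ₹51.16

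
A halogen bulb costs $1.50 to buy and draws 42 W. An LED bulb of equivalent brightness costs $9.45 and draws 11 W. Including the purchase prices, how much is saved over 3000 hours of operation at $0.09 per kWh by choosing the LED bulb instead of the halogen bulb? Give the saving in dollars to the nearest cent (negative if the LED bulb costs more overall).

$0.42

halogen bulb: $1.50 + (42/1000) kW × 3000 h × $0.09 = $1.50 + $11.34 = $12.84
LED bulb: $9.45 + (11/1000) kW × 3000 h × $0.09 = $9.45 + $2.97 = $12.42
Saving = $12.84 − $12.42 = $0.42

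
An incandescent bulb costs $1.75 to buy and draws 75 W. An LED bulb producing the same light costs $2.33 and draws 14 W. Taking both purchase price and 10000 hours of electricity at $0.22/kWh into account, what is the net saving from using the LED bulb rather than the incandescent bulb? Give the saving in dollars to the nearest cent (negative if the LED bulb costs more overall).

$133.62

incandescent bulb: $1.75 + (75/1000) kW × 10000 h × $0.22 = $1.75 + $165 = $166.75
LED bulb: $2.33 + (14/1000) kW × 10000 h × $0.22 = $2.33 + $30.8 = $33.13
Saving = $166.75 − $33.13 = $133.62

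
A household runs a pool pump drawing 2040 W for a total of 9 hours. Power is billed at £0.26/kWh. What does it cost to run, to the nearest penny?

£4.77

Energy = 2.04 kW × 9 h = 18.36 kWh
Cost = 18.36 kWh × £0.26/kWh = £4.77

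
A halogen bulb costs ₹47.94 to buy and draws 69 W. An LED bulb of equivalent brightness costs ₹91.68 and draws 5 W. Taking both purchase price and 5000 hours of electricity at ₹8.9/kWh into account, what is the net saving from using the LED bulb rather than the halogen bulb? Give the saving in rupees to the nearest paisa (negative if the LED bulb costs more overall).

₹2804.26

halogen bulb: ₹47.94 + (69/1000) kW × 5000 h × ₹8.9 = ₹47.94 + ₹3070.5 = ₹3118.44
LED bulb: ₹91.68 + (5/1000) kW × 5000 h × ₹8.9 = ₹91.68 + ₹222.5 = ₹314.18
Saving = ₹3118.44 − ₹314.18 = ₹2804.26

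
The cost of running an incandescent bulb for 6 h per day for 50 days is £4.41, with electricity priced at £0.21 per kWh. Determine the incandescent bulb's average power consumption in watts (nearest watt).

70 W

Energy = £4.41 ÷ £0.21/kWh = 21 kWh
Runtime = 6 h/day × 50 days = 300 h
Power = 21 kWh ÷ 300 h = 0.07 kW = 70 W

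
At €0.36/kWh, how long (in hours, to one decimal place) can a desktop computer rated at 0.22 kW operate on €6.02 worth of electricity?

76.0 h

Energy available = €6.02 ÷ €0.36/kWh = 16.7222 kWh
Hours = 16.7222 kWh ÷ 0.22 kW = 76.0 h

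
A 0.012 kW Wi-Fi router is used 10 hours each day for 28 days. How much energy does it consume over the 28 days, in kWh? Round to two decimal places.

Runtime = 10 h/day × 28 days = 280 h
Energy = 0.012 kW × 280 h = 3.36 kWh

3.36 kWh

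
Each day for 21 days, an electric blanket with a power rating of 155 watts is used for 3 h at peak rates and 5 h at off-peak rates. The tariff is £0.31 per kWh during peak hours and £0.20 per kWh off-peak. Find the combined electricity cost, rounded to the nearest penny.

Peak energy = 0.155 kW × 3 h × 21 = 9.765 kWh
Off-peak energy = 0.155 kW × 5 h × 21 = 16.275 kWh
Cost = 9.765 × £0.31 + 16.275 × £0.20 = £3.02715 + £3.255 = £6.28

£6.28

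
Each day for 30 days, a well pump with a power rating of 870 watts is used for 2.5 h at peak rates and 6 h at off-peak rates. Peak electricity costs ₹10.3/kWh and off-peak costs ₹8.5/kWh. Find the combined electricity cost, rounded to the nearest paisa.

Peak energy = 0.87 kW × 2.5 h × 30 = 65.25 kWh
Off-peak energy = 0.87 kW × 6 h × 30 = 156.6 kWh
Cost = 65.25 × ₹10.3 + 156.6 × ₹8.5 = ₹672.075 + ₹1331.1 = ₹2003.18

₹2003.18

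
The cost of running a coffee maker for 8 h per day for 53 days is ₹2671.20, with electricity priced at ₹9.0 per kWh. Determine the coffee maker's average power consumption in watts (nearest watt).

700 W

Energy = ₹2671.20 ÷ ₹9.0/kWh = 296.8 kWh
Runtime = 8 h/day × 53 days = 424 h
Power = 296.8 kWh ÷ 424 h = 0.7 kW = 700 W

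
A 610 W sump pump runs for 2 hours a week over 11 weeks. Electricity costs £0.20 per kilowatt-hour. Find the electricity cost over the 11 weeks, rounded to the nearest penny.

£2.68

Runtime = 2 h/week × 11 weeks = 22 h
Energy = 0.61 kW × 22 h = 13.42 kWh
Cost = 13.42 kWh × £0.20/kWh = £2.68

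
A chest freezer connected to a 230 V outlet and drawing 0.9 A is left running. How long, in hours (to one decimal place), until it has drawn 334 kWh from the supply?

1613.5 h

Power = 0.9 A × 230 V = 207 W = 0.207 kW
Hours = 334 kWh ÷ 0.207 kW = 1613.5 h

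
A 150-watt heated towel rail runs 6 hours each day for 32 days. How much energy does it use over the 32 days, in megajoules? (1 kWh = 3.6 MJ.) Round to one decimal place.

Runtime = 6 h/day × 32 days = 192 h
Energy = 0.15 kW × 192 h = 28.8 kWh
= 28.8 × 3.6 MJ = 103.7 MJ

103.7 MJ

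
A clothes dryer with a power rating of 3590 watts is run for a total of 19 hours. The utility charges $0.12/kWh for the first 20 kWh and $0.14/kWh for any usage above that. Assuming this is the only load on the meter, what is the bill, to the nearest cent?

$9.15

Energy = 3.59 kW × 19 h = 68.21 kWh
Tier 1 (0–20 kWh): 20 × $0.12 = $2.4
Above 20 kWh: 48.21 × $0.14 = $6.7494
Bill = $9.15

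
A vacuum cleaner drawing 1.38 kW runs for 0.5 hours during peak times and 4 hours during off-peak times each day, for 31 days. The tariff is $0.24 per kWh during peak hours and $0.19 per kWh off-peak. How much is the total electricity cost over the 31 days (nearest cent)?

$37.65

Peak energy = 1.38 kW × 0.5 h × 31 = 21.39 kWh
Off-peak energy = 1.38 kW × 4 h × 31 = 171.12 kWh
Cost = 21.39 × $0.24 + 171.12 × $0.19 = $5.1336 + $32.5128 = $37.65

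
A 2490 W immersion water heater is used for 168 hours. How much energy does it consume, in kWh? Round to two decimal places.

Energy = 2.49 kW × 168 h = 418.32 kWh

418.32 kWh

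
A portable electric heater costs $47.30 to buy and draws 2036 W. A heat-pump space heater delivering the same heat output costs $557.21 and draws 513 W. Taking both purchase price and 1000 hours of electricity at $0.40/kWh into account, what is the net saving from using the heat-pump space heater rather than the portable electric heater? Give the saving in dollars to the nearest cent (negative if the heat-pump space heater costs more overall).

$99.29

portable electric heater: $47.30 + (2036/1000) kW × 1000 h × $0.40 = $47.30 + $814.4 = $861.7
heat-pump space heater: $557.21 + (513/1000) kW × 1000 h × $0.40 = $557.21 + $205.2 = $762.41
Saving = $861.7 − $762.41 = $99.29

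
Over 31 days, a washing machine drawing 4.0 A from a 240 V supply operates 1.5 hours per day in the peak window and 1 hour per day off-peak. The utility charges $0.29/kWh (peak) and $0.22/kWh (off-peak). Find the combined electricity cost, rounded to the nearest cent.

$19.49

Power = 4.0 A × 240 V = 960 W = 0.96 kW
Peak energy = 0.96 kW × 1.5 h × 31 = 44.64 kWh
Off-peak energy = 0.96 kW × 1 h × 31 = 29.76 kWh
Cost = 44.64 × $0.29 + 29.76 × $0.22 = $12.9456 + $6.5472 = $19.49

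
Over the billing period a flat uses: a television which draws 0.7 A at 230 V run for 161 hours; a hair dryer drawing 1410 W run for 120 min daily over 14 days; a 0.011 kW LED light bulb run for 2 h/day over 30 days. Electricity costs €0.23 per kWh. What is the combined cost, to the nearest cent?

television: Power = 0.7 A × 230 V = 161 W = 0.161 kW
television: 0.161 kW × 161 h = 25.921 kWh
hair dryer: Runtime = 120 min × 14 = 1680 min = 28 h
hair dryer: 1.41 kW × 28 h = 39.48 kWh
LED light bulb: Runtime = 2 h/day × 30 days = 60 h
LED light bulb: 0.011 kW × 60 h = 0.66 kWh
Total energy = 66.061 kWh
Cost = 66.061 × €0.23 = €15.19

€15.19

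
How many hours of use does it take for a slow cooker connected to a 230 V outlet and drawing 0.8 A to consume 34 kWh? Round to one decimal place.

184.8 h

Power = 0.8 A × 230 V = 184 W = 0.184 kW
Hours = 34 kWh ÷ 0.184 kW = 184.8 h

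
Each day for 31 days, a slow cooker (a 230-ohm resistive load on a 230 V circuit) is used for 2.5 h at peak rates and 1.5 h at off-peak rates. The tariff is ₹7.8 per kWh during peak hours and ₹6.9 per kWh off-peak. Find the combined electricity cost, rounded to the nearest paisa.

Power = V²/R = 230²/230 = 230 W = 0.23 kW
Peak energy = 0.23 kW × 2.5 h × 31 = 17.825 kWh
Off-peak energy = 0.23 kW × 1.5 h × 31 = 10.695 kWh
Cost = 17.825 × ₹7.8 + 10.695 × ₹6.9 = ₹139.035 + ₹73.7955 = ₹212.83

₹212.83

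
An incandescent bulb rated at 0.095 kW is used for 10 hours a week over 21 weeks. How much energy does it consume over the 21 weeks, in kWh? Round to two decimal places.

19.95 kWh

Runtime = 10 h/week × 21 weeks = 210 h
Energy = 0.095 kW × 210 h = 19.95 kWh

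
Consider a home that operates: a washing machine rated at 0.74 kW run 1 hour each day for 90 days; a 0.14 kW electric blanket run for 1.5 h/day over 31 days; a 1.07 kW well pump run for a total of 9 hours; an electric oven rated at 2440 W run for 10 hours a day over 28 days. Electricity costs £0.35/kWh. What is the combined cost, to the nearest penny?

£268.08

washing machine: Runtime = 1 h/day × 90 days = 90 h
washing machine: 0.74 kW × 90 h = 66.6 kWh
electric blanket: Runtime = 1.5 h/day × 31 days = 46.5 h
electric blanket: 0.14 kW × 46.5 h = 6.51 kWh
well pump: 1.07 kW × 9 h = 9.63 kWh
electric oven: Runtime = 10 h/day × 28 days = 280 h
electric oven: 2.44 kW × 280 h = 683.2 kWh
Total energy = 765.94 kWh
Cost = 765.94 × £0.35 = £268.08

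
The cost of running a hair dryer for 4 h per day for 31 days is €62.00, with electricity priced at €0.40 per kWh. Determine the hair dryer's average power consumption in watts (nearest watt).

1250 W

Energy = €62.00 ÷ €0.40/kWh = 155 kWh
Runtime = 4 h/day × 31 days = 124 h
Power = 155 kWh ÷ 124 h = 1.25 kW = 1250 W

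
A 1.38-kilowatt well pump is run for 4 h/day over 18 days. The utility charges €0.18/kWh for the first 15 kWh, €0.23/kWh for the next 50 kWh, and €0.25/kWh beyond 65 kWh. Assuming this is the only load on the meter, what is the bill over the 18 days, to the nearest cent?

€22.79

Runtime = 4 h/day × 18 days = 72 h
Energy = 1.38 kW × 72 h = 99.36 kWh
Tier 1 (0–15 kWh): 15 × €0.18 = €2.7
Tier 2 (15–65 kWh): 50 × €0.23 = €11.5
Above 65 kWh: 34.36 × €0.25 = €8.59
Bill = €22.79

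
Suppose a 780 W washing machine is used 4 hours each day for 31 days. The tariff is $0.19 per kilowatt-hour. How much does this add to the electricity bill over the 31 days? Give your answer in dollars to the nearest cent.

$18.38

Runtime = 4 h/day × 31 days = 124 h
Energy = 0.78 kW × 124 h = 96.72 kWh
Cost = 96.72 kWh × $0.19/kWh = $18.38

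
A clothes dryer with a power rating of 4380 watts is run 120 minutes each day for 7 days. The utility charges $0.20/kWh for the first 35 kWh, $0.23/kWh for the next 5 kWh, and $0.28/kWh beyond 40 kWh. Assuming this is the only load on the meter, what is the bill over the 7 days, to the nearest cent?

Runtime = 120 min × 7 = 840 min = 14 h
Energy = 4.38 kW × 14 h = 61.32 kWh
Tier 1 (0–35 kWh): 35 × $0.20 = $7
Tier 2 (35–40 kWh): 5 × $0.23 = $1.15
Above 40 kWh: 21.32 × $0.28 = $5.9696
Bill = $14.12

$14.12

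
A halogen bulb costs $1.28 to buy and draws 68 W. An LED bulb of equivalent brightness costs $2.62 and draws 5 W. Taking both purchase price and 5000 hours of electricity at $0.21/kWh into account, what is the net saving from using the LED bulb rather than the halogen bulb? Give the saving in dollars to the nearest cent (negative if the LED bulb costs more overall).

halogen bulb: $1.28 + (68/1000) kW × 5000 h × $0.21 = $1.28 + $71.4 = $72.68
LED bulb: $2.62 + (5/1000) kW × 5000 h × $0.21 = $2.62 + $5.25 = $7.87
Saving = $72.68 − $7.87 = $64.81

$64.81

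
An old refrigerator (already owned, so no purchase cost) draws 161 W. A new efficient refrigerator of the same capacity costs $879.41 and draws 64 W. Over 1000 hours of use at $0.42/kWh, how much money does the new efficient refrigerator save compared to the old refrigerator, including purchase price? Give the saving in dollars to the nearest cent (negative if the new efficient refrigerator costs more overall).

-$838.67

old refrigerator: $0.00 + (161/1000) kW × 1000 h × $0.42 = $0.00 + $67.62 = $67.62
new efficient refrigerator: $879.41 + (64/1000) kW × 1000 h × $0.42 = $879.41 + $26.88 = $906.29
Saving = $67.62 − $906.29 = −$838.67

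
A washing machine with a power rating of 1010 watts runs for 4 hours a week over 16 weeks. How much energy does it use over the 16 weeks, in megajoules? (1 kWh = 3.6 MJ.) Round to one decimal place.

232.7 MJ

Runtime = 4 h/week × 16 weeks = 64 h
Energy = 1.01 kW × 64 h = 64.64 kWh
= 64.64 × 3.6 MJ = 232.7 MJ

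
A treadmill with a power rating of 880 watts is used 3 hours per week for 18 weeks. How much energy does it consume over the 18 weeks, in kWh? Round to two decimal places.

47.52 kWh

Runtime = 3 h/week × 18 weeks = 54 h
Energy = 0.88 kW × 54 h = 47.52 kWh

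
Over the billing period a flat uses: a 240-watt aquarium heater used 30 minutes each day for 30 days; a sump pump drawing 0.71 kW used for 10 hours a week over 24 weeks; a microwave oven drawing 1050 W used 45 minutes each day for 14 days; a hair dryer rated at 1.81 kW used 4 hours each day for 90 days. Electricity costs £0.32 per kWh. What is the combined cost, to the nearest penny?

£267.72

aquarium heater: Runtime = 30 min × 30 = 900 min = 15 h
aquarium heater: 0.24 kW × 15 h = 3.6 kWh
sump pump: Runtime = 10 h/week × 24 weeks = 240 h
sump pump: 0.71 kW × 240 h = 170.4 kWh
microwave oven: Runtime = 45 min × 14 = 630 min = 10.5 h
microwave oven: 1.05 kW × 10.5 h = 11.025 kWh
hair dryer: Runtime = 4 h/day × 90 days = 360 h
hair dryer: 1.81 kW × 360 h = 651.6 kWh
Total energy = 836.625 kWh
Cost = 836.625 × £0.32 = £267.72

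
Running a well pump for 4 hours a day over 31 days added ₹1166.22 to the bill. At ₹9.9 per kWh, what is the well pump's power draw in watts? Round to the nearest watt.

Energy = ₹1166.22 ÷ ₹9.9/kWh = 117.8 kWh
Runtime = 4 h/day × 31 days = 124 h
Power = 117.8 kWh ÷ 124 h = 0.95 kW = 950 W

950 W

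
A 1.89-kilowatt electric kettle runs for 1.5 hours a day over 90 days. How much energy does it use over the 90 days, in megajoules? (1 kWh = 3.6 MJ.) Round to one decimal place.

918.5 MJ

Runtime = 1.5 h/day × 90 days = 135 h
Energy = 1.89 kW × 135 h = 255.15 kWh
= 255.15 × 3.6 MJ = 918.5 MJ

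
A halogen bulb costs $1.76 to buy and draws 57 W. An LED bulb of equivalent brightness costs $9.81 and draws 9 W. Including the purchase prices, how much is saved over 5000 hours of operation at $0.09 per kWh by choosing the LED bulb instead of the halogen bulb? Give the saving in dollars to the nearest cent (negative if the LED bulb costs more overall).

halogen bulb: $1.76 + (57/1000) kW × 5000 h × $0.09 = $1.76 + $25.65 = $27.41
LED bulb: $9.81 + (9/1000) kW × 5000 h × $0.09 = $9.81 + $4.05 = $13.86
Saving = $27.41 − $13.86 = $13.55

$13.55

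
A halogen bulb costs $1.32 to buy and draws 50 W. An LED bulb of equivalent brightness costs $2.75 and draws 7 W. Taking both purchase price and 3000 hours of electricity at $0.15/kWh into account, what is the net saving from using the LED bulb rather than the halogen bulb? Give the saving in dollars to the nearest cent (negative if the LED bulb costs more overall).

halogen bulb: $1.32 + (50/1000) kW × 3000 h × $0.15 = $1.32 + $22.5 = $23.82
LED bulb: $2.75 + (7/1000) kW × 3000 h × $0.15 = $2.75 + $3.15 = $5.9
Saving = $23.82 − $5.9 = $17.92

$17.92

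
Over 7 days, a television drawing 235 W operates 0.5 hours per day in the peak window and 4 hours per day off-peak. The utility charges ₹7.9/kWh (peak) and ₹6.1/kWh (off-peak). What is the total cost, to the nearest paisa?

₹46.64

Peak energy = 0.235 kW × 0.5 h × 7 = 0.8225 kWh
Off-peak energy = 0.235 kW × 4 h × 7 = 6.58 kWh
Cost = 0.8225 × ₹7.9 + 6.58 × ₹6.1 = ₹6.49775 + ₹40.138 = ₹46.64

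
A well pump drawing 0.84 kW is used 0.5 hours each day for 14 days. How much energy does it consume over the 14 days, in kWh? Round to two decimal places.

Runtime = 0.5 h/day × 14 days = 7 h
Energy = 0.84 kW × 7 h = 5.88 kWh

5.88 kWh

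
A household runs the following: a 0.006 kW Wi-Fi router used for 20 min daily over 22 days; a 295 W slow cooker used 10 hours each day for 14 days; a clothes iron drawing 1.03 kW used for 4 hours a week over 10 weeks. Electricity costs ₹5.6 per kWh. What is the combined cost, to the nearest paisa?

₹462.25

Wi-Fi router: Runtime = 20 min × 22 = 440 min = 7.333333… h
Wi-Fi router: 0.006 kW × 7.333333… h = 0.044 kWh
slow cooker: Runtime = 10 h/day × 14 days = 140 h
slow cooker: 0.295 kW × 140 h = 41.3 kWh
clothes iron: Runtime = 4 h/week × 10 weeks = 40 h
clothes iron: 1.03 kW × 40 h = 41.2 kWh
Total energy = 82.544 kWh
Cost = 82.544 × ₹5.6 = ₹462.25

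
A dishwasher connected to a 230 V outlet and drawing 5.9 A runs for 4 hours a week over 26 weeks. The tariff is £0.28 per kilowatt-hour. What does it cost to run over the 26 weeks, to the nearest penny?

Power = 5.9 A × 230 V = 1357 W = 1.357 kW
Runtime = 4 h/week × 26 weeks = 104 h
Energy = 1.357 kW × 104 h = 141.128 kWh
Cost = 141.128 kWh × £0.28/kWh = £39.52

£39.52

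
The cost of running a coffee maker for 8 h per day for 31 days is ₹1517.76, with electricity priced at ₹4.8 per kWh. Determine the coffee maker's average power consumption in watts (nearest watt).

Energy = ₹1517.76 ÷ ₹4.8/kWh = 316.2 kWh
Runtime = 8 h/day × 31 days = 248 h
Power = 316.2 kWh ÷ 248 h = 1.275 kW = 1275 W

1275 W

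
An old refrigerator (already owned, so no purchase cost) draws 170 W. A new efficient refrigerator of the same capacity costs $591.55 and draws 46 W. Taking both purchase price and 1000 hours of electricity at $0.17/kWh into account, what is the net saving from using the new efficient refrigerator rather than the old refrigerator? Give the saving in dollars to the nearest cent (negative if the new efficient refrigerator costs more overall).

-$570.47

old refrigerator: $0.00 + (170/1000) kW × 1000 h × $0.17 = $0.00 + $28.9 = $28.9
new efficient refrigerator: $591.55 + (46/1000) kW × 1000 h × $0.17 = $591.55 + $7.82 = $599.37
Saving = $28.9 − $599.37 = −$570.47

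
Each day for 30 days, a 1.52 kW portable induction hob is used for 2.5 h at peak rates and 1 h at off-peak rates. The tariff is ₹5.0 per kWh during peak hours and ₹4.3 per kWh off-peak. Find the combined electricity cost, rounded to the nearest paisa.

₹766.08

Peak energy = 1.52 kW × 2.5 h × 30 = 114 kWh
Off-peak energy = 1.52 kW × 1 h × 30 = 45.6 kWh
Cost = 114 × ₹5.0 + 45.6 × ₹4.3 = ₹570 + ₹196.08 = ₹766.08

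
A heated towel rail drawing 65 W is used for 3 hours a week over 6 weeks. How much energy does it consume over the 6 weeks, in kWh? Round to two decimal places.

Runtime = 3 h/week × 6 weeks = 18 h
Energy = 0.065 kW × 18 h = 1.17 kWh

1.17 kWh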